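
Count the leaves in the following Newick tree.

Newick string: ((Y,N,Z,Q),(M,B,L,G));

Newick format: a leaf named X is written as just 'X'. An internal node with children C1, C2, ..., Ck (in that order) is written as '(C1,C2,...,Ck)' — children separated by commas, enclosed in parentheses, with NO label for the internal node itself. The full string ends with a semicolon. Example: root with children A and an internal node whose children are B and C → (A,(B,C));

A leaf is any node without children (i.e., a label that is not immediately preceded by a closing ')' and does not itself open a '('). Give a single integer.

Answer: 8

Derivation:
Newick: ((Y,N,Z,Q),(M,B,L,G));
Scan left-to-right; a leaf is any maximal label run not followed by '(':
  pos 2: leaf 'Y' → count = 1
  pos 4: leaf 'N' → count = 2
  pos 6: leaf 'Z' → count = 3
  pos 8: leaf 'Q' → count = 4
  pos 12: leaf 'M' → count = 5
  pos 14: leaf 'B' → count = 6
  pos 16: leaf 'L' → count = 7
  pos 18: leaf 'G' → count = 8
Total leaves: 8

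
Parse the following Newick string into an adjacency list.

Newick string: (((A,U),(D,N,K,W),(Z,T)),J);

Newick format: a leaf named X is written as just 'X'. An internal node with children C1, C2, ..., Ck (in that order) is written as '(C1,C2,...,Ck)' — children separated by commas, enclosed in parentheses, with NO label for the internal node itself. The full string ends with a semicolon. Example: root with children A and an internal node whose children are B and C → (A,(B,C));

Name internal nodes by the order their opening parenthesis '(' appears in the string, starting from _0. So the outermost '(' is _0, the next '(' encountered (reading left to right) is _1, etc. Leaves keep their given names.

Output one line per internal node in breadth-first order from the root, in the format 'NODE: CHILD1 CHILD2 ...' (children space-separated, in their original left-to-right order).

Answer: _0: _1 J
_1: _2 _3 _4
_2: A U
_3: D N K W
_4: Z T

Derivation:
Input: (((A,U),(D,N,K,W),(Z,T)),J);
Scanning left-to-right, naming '(' by encounter order:
  pos 0: '(' -> open internal node _0 (depth 1)
  pos 1: '(' -> open internal node _1 (depth 2)
  pos 2: '(' -> open internal node _2 (depth 3)
  pos 6: ')' -> close internal node _2 (now at depth 2)
  pos 8: '(' -> open internal node _3 (depth 3)
  pos 16: ')' -> close internal node _3 (now at depth 2)
  pos 18: '(' -> open internal node _4 (depth 3)
  pos 22: ')' -> close internal node _4 (now at depth 2)
  pos 23: ')' -> close internal node _1 (now at depth 1)
  pos 26: ')' -> close internal node _0 (now at depth 0)
Total internal nodes: 5
BFS adjacency from root:
  _0: _1 J
  _1: _2 _3 _4
  _2: A U
  _3: D N K W
  _4: Z T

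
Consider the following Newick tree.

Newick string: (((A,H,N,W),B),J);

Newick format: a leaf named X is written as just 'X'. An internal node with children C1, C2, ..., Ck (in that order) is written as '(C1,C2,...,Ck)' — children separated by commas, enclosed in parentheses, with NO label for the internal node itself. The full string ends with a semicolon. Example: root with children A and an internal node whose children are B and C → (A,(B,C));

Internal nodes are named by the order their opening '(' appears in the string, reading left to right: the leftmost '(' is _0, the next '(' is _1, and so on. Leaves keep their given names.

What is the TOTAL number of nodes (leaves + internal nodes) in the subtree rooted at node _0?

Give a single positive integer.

Answer: 9

Derivation:
Newick: (((A,H,N,W),B),J);
Locate _0: it is the '(' at position 0 (the 1st '(' reading left to right).
Query: subtree rooted at _0
_0: subtree_size = 1 + 8
  _1: subtree_size = 1 + 6
    _2: subtree_size = 1 + 4
      A: subtree_size = 1 + 0
      H: subtree_size = 1 + 0
      N: subtree_size = 1 + 0
      W: subtree_size = 1 + 0
    B: subtree_size = 1 + 0
  J: subtree_size = 1 + 0
Total subtree size of _0: 9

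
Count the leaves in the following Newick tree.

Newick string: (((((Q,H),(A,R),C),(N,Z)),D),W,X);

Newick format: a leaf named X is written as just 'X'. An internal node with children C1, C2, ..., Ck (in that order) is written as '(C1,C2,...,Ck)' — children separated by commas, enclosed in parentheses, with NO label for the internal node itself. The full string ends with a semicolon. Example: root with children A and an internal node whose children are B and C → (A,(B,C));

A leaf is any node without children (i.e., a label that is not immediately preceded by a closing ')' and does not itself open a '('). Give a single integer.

Newick: (((((Q,H),(A,R),C),(N,Z)),D),W,X);
Scan left-to-right; a leaf is any maximal label run not followed by '(':
  pos 5: leaf 'Q' → count = 1
  pos 7: leaf 'H' → count = 2
  pos 11: leaf 'A' → count = 3
  pos 13: leaf 'R' → count = 4
  pos 16: leaf 'C' → count = 5
  pos 20: leaf 'N' → count = 6
  pos 22: leaf 'Z' → count = 7
  pos 26: leaf 'D' → count = 8
  pos 29: leaf 'W' → count = 9
  pos 31: leaf 'X' → count = 10
Total leaves: 10

Answer: 10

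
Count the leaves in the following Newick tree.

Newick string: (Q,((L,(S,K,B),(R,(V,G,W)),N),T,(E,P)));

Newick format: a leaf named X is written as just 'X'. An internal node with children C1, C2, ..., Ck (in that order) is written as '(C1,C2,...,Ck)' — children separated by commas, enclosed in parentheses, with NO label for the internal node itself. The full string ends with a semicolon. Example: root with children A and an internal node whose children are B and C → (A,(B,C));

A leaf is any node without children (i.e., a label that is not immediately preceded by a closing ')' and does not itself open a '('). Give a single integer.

Answer: 13

Derivation:
Newick: (Q,((L,(S,K,B),(R,(V,G,W)),N),T,(E,P)));
Scan left-to-right; a leaf is any maximal label run not followed by '(':
  pos 1: leaf 'Q' → count = 1
  pos 5: leaf 'L' → count = 2
  pos 8: leaf 'S' → count = 3
  pos 10: leaf 'K' → count = 4
  pos 12: leaf 'B' → count = 5
  pos 16: leaf 'R' → count = 6
  pos 19: leaf 'V' → count = 7
  pos 21: leaf 'G' → count = 8
  pos 23: leaf 'W' → count = 9
  pos 27: leaf 'N' → count = 10
  pos 30: leaf 'T' → count = 11
  pos 33: leaf 'E' → count = 12
  pos 35: leaf 'P' → count = 13
Total leaves: 13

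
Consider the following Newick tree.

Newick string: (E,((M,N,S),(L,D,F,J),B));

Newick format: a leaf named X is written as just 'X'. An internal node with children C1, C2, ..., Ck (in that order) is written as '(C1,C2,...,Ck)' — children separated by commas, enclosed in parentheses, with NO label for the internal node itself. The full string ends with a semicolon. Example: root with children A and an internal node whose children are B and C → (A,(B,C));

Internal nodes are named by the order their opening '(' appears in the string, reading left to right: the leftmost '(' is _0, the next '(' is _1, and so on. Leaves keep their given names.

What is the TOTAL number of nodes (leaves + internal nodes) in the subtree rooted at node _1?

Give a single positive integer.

Answer: 11

Derivation:
Newick: (E,((M,N,S),(L,D,F,J),B));
Locate _1: it is the '(' at position 3 (the 2nd '(' reading left to right).
Query: subtree rooted at _1
_1: subtree_size = 1 + 10
  _2: subtree_size = 1 + 3
    M: subtree_size = 1 + 0
    N: subtree_size = 1 + 0
    S: subtree_size = 1 + 0
  _3: subtree_size = 1 + 4
    L: subtree_size = 1 + 0
    D: subtree_size = 1 + 0
    F: subtree_size = 1 + 0
    J: subtree_size = 1 + 0
  B: subtree_size = 1 + 0
Total subtree size of _1: 11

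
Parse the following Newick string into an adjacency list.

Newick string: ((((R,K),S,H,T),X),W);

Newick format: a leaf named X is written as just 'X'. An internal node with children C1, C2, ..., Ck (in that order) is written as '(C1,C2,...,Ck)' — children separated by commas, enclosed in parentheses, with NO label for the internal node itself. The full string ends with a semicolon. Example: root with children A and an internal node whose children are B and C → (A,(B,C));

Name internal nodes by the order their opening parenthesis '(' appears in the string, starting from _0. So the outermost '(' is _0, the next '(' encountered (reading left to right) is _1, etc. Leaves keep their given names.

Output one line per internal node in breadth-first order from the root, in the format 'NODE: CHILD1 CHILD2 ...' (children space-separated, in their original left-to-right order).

Answer: _0: _1 W
_1: _2 X
_2: _3 S H T
_3: R K

Derivation:
Input: ((((R,K),S,H,T),X),W);
Scanning left-to-right, naming '(' by encounter order:
  pos 0: '(' -> open internal node _0 (depth 1)
  pos 1: '(' -> open internal node _1 (depth 2)
  pos 2: '(' -> open internal node _2 (depth 3)
  pos 3: '(' -> open internal node _3 (depth 4)
  pos 7: ')' -> close internal node _3 (now at depth 3)
  pos 14: ')' -> close internal node _2 (now at depth 2)
  pos 17: ')' -> close internal node _1 (now at depth 1)
  pos 20: ')' -> close internal node _0 (now at depth 0)
Total internal nodes: 4
BFS adjacency from root:
  _0: _1 W
  _1: _2 X
  _2: _3 S H T
  _3: R K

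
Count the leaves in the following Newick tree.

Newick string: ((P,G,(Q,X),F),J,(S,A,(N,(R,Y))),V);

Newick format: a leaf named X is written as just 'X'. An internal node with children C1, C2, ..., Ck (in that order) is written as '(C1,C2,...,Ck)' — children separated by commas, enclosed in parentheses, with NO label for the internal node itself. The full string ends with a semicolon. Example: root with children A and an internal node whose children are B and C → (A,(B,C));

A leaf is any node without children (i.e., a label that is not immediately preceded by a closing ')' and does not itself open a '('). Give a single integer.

Newick: ((P,G,(Q,X),F),J,(S,A,(N,(R,Y))),V);
Scan left-to-right; a leaf is any maximal label run not followed by '(':
  pos 2: leaf 'P' → count = 1
  pos 4: leaf 'G' → count = 2
  pos 7: leaf 'Q' → count = 3
  pos 9: leaf 'X' → count = 4
  pos 12: leaf 'F' → count = 5
  pos 15: leaf 'J' → count = 6
  pos 18: leaf 'S' → count = 7
  pos 20: leaf 'A' → count = 8
  pos 23: leaf 'N' → count = 9
  pos 26: leaf 'R' → count = 10
  pos 28: leaf 'Y' → count = 11
  pos 33: leaf 'V' → count = 12
Total leaves: 12

Answer: 12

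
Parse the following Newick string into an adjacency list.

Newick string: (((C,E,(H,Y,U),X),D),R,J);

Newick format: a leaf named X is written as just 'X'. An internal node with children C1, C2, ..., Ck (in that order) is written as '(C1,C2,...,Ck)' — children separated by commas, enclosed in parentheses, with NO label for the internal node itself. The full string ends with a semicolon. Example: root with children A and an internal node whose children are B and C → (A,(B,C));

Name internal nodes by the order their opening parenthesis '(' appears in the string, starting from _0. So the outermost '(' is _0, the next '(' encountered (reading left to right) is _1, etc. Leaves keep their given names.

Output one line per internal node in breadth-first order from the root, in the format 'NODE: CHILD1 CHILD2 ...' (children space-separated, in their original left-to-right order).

Input: (((C,E,(H,Y,U),X),D),R,J);
Scanning left-to-right, naming '(' by encounter order:
  pos 0: '(' -> open internal node _0 (depth 1)
  pos 1: '(' -> open internal node _1 (depth 2)
  pos 2: '(' -> open internal node _2 (depth 3)
  pos 7: '(' -> open internal node _3 (depth 4)
  pos 13: ')' -> close internal node _3 (now at depth 3)
  pos 16: ')' -> close internal node _2 (now at depth 2)
  pos 19: ')' -> close internal node _1 (now at depth 1)
  pos 24: ')' -> close internal node _0 (now at depth 0)
Total internal nodes: 4
BFS adjacency from root:
  _0: _1 R J
  _1: _2 D
  _2: C E _3 X
  _3: H Y U

Answer: _0: _1 R J
_1: _2 D
_2: C E _3 X
_3: H Y U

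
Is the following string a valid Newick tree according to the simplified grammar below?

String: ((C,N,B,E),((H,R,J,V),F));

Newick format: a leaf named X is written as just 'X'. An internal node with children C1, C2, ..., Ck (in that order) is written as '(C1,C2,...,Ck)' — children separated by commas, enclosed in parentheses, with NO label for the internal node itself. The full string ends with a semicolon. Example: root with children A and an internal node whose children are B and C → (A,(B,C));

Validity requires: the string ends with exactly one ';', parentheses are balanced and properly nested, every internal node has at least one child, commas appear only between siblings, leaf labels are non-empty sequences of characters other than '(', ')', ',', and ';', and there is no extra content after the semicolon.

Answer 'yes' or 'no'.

Answer: yes

Derivation:
Input: ((C,N,B,E),((H,R,J,V),F));
Paren balance: 4 '(' vs 4 ')' OK
Ends with single ';': True
Full parse: OK
Valid: True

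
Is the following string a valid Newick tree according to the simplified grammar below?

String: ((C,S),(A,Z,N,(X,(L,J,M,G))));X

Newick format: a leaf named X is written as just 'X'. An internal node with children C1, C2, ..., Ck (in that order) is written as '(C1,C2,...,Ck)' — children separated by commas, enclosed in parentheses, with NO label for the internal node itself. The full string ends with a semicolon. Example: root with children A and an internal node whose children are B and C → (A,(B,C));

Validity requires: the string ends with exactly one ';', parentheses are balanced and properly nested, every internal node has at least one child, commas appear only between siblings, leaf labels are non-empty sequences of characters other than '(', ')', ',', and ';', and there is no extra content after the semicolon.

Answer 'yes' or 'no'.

Input: ((C,S),(A,Z,N,(X,(L,J,M,G))));X
Paren balance: 5 '(' vs 5 ')' OK
Ends with single ';': False
Full parse: FAILS (must end with ;)
Valid: False

Answer: no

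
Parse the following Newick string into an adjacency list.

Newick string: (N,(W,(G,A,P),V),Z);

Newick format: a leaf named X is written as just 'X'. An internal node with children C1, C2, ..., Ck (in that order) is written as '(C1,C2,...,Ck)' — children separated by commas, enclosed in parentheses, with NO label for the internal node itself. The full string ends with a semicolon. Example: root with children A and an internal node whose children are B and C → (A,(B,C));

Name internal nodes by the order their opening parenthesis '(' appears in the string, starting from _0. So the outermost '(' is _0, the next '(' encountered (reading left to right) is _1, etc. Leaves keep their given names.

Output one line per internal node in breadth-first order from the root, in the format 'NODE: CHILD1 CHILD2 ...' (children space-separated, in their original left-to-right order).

Input: (N,(W,(G,A,P),V),Z);
Scanning left-to-right, naming '(' by encounter order:
  pos 0: '(' -> open internal node _0 (depth 1)
  pos 3: '(' -> open internal node _1 (depth 2)
  pos 6: '(' -> open internal node _2 (depth 3)
  pos 12: ')' -> close internal node _2 (now at depth 2)
  pos 15: ')' -> close internal node _1 (now at depth 1)
  pos 18: ')' -> close internal node _0 (now at depth 0)
Total internal nodes: 3
BFS adjacency from root:
  _0: N _1 Z
  _1: W _2 V
  _2: G A P

Answer: _0: N _1 Z
_1: W _2 V
_2: G A P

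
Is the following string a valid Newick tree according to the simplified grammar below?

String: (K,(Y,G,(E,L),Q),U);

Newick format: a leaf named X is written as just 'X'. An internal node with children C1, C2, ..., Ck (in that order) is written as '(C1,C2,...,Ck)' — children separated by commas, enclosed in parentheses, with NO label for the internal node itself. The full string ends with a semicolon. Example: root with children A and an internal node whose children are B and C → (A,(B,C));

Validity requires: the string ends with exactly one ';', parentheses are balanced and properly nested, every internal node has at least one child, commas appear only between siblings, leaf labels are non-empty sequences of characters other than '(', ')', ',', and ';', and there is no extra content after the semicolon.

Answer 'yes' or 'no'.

Input: (K,(Y,G,(E,L),Q),U);
Paren balance: 3 '(' vs 3 ')' OK
Ends with single ';': True
Full parse: OK
Valid: True

Answer: yes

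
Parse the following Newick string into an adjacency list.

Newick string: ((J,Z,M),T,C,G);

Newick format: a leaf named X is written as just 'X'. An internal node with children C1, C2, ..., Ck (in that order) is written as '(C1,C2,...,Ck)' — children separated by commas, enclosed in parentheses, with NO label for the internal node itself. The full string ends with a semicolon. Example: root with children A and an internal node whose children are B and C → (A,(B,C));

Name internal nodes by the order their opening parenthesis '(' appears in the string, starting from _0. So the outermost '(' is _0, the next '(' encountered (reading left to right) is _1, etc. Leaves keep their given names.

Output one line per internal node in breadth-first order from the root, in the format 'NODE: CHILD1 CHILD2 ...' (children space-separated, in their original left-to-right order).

Answer: _0: _1 T C G
_1: J Z M

Derivation:
Input: ((J,Z,M),T,C,G);
Scanning left-to-right, naming '(' by encounter order:
  pos 0: '(' -> open internal node _0 (depth 1)
  pos 1: '(' -> open internal node _1 (depth 2)
  pos 7: ')' -> close internal node _1 (now at depth 1)
  pos 14: ')' -> close internal node _0 (now at depth 0)
Total internal nodes: 2
BFS adjacency from root:
  _0: _1 T C G
  _1: J Z M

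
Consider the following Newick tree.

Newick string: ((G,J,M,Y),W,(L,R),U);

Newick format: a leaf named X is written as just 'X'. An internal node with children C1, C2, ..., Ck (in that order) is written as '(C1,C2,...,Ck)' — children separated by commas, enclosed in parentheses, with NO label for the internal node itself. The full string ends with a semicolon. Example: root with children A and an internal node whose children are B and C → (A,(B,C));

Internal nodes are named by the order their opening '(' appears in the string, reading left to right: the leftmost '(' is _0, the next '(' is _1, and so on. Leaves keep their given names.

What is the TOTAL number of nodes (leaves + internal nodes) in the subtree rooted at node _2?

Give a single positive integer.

Answer: 3

Derivation:
Newick: ((G,J,M,Y),W,(L,R),U);
Locate _2: it is the '(' at position 13 (the 3rd '(' reading left to right).
Query: subtree rooted at _2
_2: subtree_size = 1 + 2
  L: subtree_size = 1 + 0
  R: subtree_size = 1 + 0
Total subtree size of _2: 3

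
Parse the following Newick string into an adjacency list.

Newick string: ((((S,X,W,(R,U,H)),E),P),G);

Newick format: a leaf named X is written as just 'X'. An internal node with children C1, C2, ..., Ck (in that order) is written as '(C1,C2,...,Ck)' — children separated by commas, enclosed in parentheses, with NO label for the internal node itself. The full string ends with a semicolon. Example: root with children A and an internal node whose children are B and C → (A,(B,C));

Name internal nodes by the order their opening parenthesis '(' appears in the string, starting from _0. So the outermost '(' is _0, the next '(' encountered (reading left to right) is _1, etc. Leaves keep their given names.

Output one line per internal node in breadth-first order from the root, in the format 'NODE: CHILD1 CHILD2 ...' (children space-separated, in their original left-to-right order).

Input: ((((S,X,W,(R,U,H)),E),P),G);
Scanning left-to-right, naming '(' by encounter order:
  pos 0: '(' -> open internal node _0 (depth 1)
  pos 1: '(' -> open internal node _1 (depth 2)
  pos 2: '(' -> open internal node _2 (depth 3)
  pos 3: '(' -> open internal node _3 (depth 4)
  pos 10: '(' -> open internal node _4 (depth 5)
  pos 16: ')' -> close internal node _4 (now at depth 4)
  pos 17: ')' -> close internal node _3 (now at depth 3)
  pos 20: ')' -> close internal node _2 (now at depth 2)
  pos 23: ')' -> close internal node _1 (now at depth 1)
  pos 26: ')' -> close internal node _0 (now at depth 0)
Total internal nodes: 5
BFS adjacency from root:
  _0: _1 G
  _1: _2 P
  _2: _3 E
  _3: S X W _4
  _4: R U H

Answer: _0: _1 G
_1: _2 P
_2: _3 E
_3: S X W _4
_4: R U H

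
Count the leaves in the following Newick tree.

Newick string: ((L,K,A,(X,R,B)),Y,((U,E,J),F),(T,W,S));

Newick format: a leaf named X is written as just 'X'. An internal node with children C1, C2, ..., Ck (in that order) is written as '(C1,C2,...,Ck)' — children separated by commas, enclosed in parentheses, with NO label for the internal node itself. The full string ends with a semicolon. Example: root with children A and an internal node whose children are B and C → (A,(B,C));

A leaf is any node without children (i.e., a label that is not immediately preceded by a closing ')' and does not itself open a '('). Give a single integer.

Newick: ((L,K,A,(X,R,B)),Y,((U,E,J),F),(T,W,S));
Scan left-to-right; a leaf is any maximal label run not followed by '(':
  pos 2: leaf 'L' → count = 1
  pos 4: leaf 'K' → count = 2
  pos 6: leaf 'A' → count = 3
  pos 9: leaf 'X' → count = 4
  pos 11: leaf 'R' → count = 5
  pos 13: leaf 'B' → count = 6
  pos 17: leaf 'Y' → count = 7
  pos 21: leaf 'U' → count = 8
  pos 23: leaf 'E' → count = 9
  pos 25: leaf 'J' → count = 10
  pos 28: leaf 'F' → count = 11
  pos 32: leaf 'T' → count = 12
  pos 34: leaf 'W' → count = 13
  pos 36: leaf 'S' → count = 14
Total leaves: 14

Answer: 14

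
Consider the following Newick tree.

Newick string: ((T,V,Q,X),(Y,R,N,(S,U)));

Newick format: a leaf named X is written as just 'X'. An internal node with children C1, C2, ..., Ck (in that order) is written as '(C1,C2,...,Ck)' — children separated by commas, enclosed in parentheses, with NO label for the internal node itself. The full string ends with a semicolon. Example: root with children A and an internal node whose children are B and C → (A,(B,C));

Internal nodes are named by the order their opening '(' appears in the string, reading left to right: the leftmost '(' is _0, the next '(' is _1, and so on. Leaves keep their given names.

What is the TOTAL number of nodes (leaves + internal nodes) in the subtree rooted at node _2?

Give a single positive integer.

Answer: 7

Derivation:
Newick: ((T,V,Q,X),(Y,R,N,(S,U)));
Locate _2: it is the '(' at position 11 (the 3rd '(' reading left to right).
Query: subtree rooted at _2
_2: subtree_size = 1 + 6
  Y: subtree_size = 1 + 0
  R: subtree_size = 1 + 0
  N: subtree_size = 1 + 0
  _3: subtree_size = 1 + 2
    S: subtree_size = 1 + 0
    U: subtree_size = 1 + 0
Total subtree size of _2: 7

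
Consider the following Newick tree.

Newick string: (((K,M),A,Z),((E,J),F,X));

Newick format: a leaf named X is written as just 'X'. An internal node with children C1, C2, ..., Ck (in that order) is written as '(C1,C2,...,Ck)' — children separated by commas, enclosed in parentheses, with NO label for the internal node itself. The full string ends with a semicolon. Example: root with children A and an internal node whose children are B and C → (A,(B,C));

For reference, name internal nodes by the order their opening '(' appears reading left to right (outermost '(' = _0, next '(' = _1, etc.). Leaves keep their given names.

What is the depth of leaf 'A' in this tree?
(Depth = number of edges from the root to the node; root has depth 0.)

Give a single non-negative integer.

Answer: 2

Derivation:
Newick: (((K,M),A,Z),((E,J),F,X));
Naming internals by '(' encounter order: outermost '(' = _0, next = _1, ...
Query node: A
Path from root: _0 -> _1 -> A
Depth of A: 2 (number of edges from root)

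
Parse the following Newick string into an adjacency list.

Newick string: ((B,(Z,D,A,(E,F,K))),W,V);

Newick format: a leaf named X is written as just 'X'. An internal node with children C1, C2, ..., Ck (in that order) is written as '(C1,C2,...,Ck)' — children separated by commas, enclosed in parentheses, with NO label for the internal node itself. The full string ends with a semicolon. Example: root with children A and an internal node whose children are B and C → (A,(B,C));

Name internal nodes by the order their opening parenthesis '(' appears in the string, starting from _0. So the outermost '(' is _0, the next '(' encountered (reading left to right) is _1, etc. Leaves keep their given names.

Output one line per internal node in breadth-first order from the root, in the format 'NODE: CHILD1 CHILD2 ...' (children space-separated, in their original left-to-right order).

Answer: _0: _1 W V
_1: B _2
_2: Z D A _3
_3: E F K

Derivation:
Input: ((B,(Z,D,A,(E,F,K))),W,V);
Scanning left-to-right, naming '(' by encounter order:
  pos 0: '(' -> open internal node _0 (depth 1)
  pos 1: '(' -> open internal node _1 (depth 2)
  pos 4: '(' -> open internal node _2 (depth 3)
  pos 11: '(' -> open internal node _3 (depth 4)
  pos 17: ')' -> close internal node _3 (now at depth 3)
  pos 18: ')' -> close internal node _2 (now at depth 2)
  pos 19: ')' -> close internal node _1 (now at depth 1)
  pos 24: ')' -> close internal node _0 (now at depth 0)
Total internal nodes: 4
BFS adjacency from root:
  _0: _1 W V
  _1: B _2
  _2: Z D A _3
  _3: E F K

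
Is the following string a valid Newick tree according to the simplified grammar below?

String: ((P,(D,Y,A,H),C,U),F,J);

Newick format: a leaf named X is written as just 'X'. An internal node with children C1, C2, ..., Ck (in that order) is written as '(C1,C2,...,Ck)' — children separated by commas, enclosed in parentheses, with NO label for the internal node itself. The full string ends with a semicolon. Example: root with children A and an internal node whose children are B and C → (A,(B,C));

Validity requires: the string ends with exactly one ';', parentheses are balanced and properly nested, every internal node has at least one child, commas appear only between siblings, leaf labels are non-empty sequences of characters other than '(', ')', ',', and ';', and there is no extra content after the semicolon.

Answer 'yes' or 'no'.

Answer: yes

Derivation:
Input: ((P,(D,Y,A,H),C,U),F,J);
Paren balance: 3 '(' vs 3 ')' OK
Ends with single ';': True
Full parse: OK
Valid: True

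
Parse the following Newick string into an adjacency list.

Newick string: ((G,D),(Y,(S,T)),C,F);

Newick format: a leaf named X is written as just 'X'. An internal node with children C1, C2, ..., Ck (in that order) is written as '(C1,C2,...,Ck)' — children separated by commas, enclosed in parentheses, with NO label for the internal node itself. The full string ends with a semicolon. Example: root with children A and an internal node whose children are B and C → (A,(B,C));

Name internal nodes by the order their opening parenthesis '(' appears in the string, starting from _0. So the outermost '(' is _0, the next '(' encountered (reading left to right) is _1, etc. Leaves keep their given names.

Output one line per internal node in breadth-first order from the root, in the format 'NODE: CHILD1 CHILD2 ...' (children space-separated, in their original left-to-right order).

Input: ((G,D),(Y,(S,T)),C,F);
Scanning left-to-right, naming '(' by encounter order:
  pos 0: '(' -> open internal node _0 (depth 1)
  pos 1: '(' -> open internal node _1 (depth 2)
  pos 5: ')' -> close internal node _1 (now at depth 1)
  pos 7: '(' -> open internal node _2 (depth 2)
  pos 10: '(' -> open internal node _3 (depth 3)
  pos 14: ')' -> close internal node _3 (now at depth 2)
  pos 15: ')' -> close internal node _2 (now at depth 1)
  pos 20: ')' -> close internal node _0 (now at depth 0)
Total internal nodes: 4
BFS adjacency from root:
  _0: _1 _2 C F
  _1: G D
  _2: Y _3
  _3: S T

Answer: _0: _1 _2 C F
_1: G D
_2: Y _3
_3: S T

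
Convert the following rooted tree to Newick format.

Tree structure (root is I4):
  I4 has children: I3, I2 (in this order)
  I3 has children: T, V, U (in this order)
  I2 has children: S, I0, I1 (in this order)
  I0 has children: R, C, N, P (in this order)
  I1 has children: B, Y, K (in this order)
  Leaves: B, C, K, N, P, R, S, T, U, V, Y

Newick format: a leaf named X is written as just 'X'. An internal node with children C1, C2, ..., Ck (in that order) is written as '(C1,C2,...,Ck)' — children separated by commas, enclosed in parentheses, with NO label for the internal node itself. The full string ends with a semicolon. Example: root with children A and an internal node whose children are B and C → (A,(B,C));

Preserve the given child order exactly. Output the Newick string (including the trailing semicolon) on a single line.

internal I4 with children ['I3', 'I2']
  internal I3 with children ['T', 'V', 'U']
    leaf 'T' → 'T'
    leaf 'V' → 'V'
    leaf 'U' → 'U'
  → '(T,V,U)'
  internal I2 with children ['S', 'I0', 'I1']
    leaf 'S' → 'S'
    internal I0 with children ['R', 'C', 'N', 'P']
      leaf 'R' → 'R'
      leaf 'C' → 'C'
      leaf 'N' → 'N'
      leaf 'P' → 'P'
    → '(R,C,N,P)'
    internal I1 with children ['B', 'Y', 'K']
      leaf 'B' → 'B'
      leaf 'Y' → 'Y'
      leaf 'K' → 'K'
    → '(B,Y,K)'
  → '(S,(R,C,N,P),(B,Y,K))'
→ '((T,V,U),(S,(R,C,N,P),(B,Y,K)))'
Final: ((T,V,U),(S,(R,C,N,P),(B,Y,K)));

Answer: ((T,V,U),(S,(R,C,N,P),(B,Y,K)));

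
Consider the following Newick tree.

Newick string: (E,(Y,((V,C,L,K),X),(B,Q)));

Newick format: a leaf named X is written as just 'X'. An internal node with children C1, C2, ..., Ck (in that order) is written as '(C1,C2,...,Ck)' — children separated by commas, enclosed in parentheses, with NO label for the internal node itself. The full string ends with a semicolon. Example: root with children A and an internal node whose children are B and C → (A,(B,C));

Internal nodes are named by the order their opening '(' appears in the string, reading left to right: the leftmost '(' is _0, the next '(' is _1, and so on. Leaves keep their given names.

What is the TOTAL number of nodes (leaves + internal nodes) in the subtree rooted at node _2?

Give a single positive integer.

Newick: (E,(Y,((V,C,L,K),X),(B,Q)));
Locate _2: it is the '(' at position 6 (the 3rd '(' reading left to right).
Query: subtree rooted at _2
_2: subtree_size = 1 + 6
  _3: subtree_size = 1 + 4
    V: subtree_size = 1 + 0
    C: subtree_size = 1 + 0
    L: subtree_size = 1 + 0
    K: subtree_size = 1 + 0
  X: subtree_size = 1 + 0
Total subtree size of _2: 7

Answer: 7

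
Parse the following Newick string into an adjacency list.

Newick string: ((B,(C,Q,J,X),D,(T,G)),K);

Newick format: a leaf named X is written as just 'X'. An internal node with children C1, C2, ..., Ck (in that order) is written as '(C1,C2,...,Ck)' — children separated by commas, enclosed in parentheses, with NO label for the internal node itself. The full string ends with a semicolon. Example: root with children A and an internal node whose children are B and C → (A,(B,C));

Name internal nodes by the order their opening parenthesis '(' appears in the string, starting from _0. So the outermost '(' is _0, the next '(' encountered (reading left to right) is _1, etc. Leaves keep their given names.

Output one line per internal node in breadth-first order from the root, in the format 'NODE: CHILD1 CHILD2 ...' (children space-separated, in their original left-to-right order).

Input: ((B,(C,Q,J,X),D,(T,G)),K);
Scanning left-to-right, naming '(' by encounter order:
  pos 0: '(' -> open internal node _0 (depth 1)
  pos 1: '(' -> open internal node _1 (depth 2)
  pos 4: '(' -> open internal node _2 (depth 3)
  pos 12: ')' -> close internal node _2 (now at depth 2)
  pos 16: '(' -> open internal node _3 (depth 3)
  pos 20: ')' -> close internal node _3 (now at depth 2)
  pos 21: ')' -> close internal node _1 (now at depth 1)
  pos 24: ')' -> close internal node _0 (now at depth 0)
Total internal nodes: 4
BFS adjacency from root:
  _0: _1 K
  _1: B _2 D _3
  _2: C Q J X
  _3: T G

Answer: _0: _1 K
_1: B _2 D _3
_2: C Q J X
_3: T G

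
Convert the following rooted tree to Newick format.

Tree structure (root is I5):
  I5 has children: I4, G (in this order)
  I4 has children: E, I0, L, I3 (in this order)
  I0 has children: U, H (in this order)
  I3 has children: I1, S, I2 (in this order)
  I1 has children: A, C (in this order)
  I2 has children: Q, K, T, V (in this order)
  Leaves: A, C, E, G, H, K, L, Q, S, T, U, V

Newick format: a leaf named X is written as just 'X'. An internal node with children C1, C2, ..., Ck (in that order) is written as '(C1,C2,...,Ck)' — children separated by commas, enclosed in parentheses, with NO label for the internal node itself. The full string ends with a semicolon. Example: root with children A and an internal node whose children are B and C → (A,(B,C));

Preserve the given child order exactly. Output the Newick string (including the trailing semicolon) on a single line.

internal I5 with children ['I4', 'G']
  internal I4 with children ['E', 'I0', 'L', 'I3']
    leaf 'E' → 'E'
    internal I0 with children ['U', 'H']
      leaf 'U' → 'U'
      leaf 'H' → 'H'
    → '(U,H)'
    leaf 'L' → 'L'
    internal I3 with children ['I1', 'S', 'I2']
      internal I1 with children ['A', 'C']
        leaf 'A' → 'A'
        leaf 'C' → 'C'
      → '(A,C)'
      leaf 'S' → 'S'
      internal I2 with children ['Q', 'K', 'T', 'V']
        leaf 'Q' → 'Q'
        leaf 'K' → 'K'
        leaf 'T' → 'T'
        leaf 'V' → 'V'
      → '(Q,K,T,V)'
    → '((A,C),S,(Q,K,T,V))'
  → '(E,(U,H),L,((A,C),S,(Q,K,T,V)))'
  leaf 'G' → 'G'
→ '((E,(U,H),L,((A,C),S,(Q,K,T,V))),G)'
Final: ((E,(U,H),L,((A,C),S,(Q,K,T,V))),G);

Answer: ((E,(U,H),L,((A,C),S,(Q,K,T,V))),G);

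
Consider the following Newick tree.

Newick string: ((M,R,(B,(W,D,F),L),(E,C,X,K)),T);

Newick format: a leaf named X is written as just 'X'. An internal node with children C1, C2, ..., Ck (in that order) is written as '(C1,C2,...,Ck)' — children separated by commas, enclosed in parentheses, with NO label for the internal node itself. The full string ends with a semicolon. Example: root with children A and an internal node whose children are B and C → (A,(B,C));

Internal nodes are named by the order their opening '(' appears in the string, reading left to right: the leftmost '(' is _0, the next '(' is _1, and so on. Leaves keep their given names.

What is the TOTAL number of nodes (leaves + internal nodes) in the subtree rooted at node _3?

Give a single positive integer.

Newick: ((M,R,(B,(W,D,F),L),(E,C,X,K)),T);
Locate _3: it is the '(' at position 9 (the 4th '(' reading left to right).
Query: subtree rooted at _3
_3: subtree_size = 1 + 3
  W: subtree_size = 1 + 0
  D: subtree_size = 1 + 0
  F: subtree_size = 1 + 0
Total subtree size of _3: 4

Answer: 4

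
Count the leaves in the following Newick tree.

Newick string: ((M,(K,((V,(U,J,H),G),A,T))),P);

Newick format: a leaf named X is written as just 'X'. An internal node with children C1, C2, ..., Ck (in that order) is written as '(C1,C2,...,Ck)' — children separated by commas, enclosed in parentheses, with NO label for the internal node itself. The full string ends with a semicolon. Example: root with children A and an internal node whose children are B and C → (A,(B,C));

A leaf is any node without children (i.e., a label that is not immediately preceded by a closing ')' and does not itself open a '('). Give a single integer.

Newick: ((M,(K,((V,(U,J,H),G),A,T))),P);
Scan left-to-right; a leaf is any maximal label run not followed by '(':
  pos 2: leaf 'M' → count = 1
  pos 5: leaf 'K' → count = 2
  pos 9: leaf 'V' → count = 3
  pos 12: leaf 'U' → count = 4
  pos 14: leaf 'J' → count = 5
  pos 16: leaf 'H' → count = 6
  pos 19: leaf 'G' → count = 7
  pos 22: leaf 'A' → count = 8
  pos 24: leaf 'T' → count = 9
  pos 29: leaf 'P' → count = 10
Total leaves: 10

Answer: 10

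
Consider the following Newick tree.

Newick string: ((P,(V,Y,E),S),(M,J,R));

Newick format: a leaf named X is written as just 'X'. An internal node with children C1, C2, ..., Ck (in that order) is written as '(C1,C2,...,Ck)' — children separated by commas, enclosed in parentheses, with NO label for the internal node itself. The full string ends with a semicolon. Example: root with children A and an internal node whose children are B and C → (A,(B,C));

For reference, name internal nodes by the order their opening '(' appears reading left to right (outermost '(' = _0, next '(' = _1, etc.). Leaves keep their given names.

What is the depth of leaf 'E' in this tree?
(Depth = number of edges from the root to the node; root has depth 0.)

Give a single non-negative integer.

Newick: ((P,(V,Y,E),S),(M,J,R));
Naming internals by '(' encounter order: outermost '(' = _0, next = _1, ...
Query node: E
Path from root: _0 -> _1 -> _2 -> E
Depth of E: 3 (number of edges from root)

Answer: 3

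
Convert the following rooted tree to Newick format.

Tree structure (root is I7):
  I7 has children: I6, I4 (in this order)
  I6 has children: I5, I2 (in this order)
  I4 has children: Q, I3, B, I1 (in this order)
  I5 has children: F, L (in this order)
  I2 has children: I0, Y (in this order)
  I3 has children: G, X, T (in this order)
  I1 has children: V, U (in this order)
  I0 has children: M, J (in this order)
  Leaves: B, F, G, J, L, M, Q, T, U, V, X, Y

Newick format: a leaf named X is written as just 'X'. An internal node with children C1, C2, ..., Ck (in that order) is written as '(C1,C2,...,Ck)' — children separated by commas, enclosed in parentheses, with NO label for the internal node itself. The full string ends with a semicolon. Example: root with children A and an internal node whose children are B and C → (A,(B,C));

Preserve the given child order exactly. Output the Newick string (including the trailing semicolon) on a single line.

internal I7 with children ['I6', 'I4']
  internal I6 with children ['I5', 'I2']
    internal I5 with children ['F', 'L']
      leaf 'F' → 'F'
      leaf 'L' → 'L'
    → '(F,L)'
    internal I2 with children ['I0', 'Y']
      internal I0 with children ['M', 'J']
        leaf 'M' → 'M'
        leaf 'J' → 'J'
      → '(M,J)'
      leaf 'Y' → 'Y'
    → '((M,J),Y)'
  → '((F,L),((M,J),Y))'
  internal I4 with children ['Q', 'I3', 'B', 'I1']
    leaf 'Q' → 'Q'
    internal I3 with children ['G', 'X', 'T']
      leaf 'G' → 'G'
      leaf 'X' → 'X'
      leaf 'T' → 'T'
    → '(G,X,T)'
    leaf 'B' → 'B'
    internal I1 with children ['V', 'U']
      leaf 'V' → 'V'
      leaf 'U' → 'U'
    → '(V,U)'
  → '(Q,(G,X,T),B,(V,U))'
→ '(((F,L),((M,J),Y)),(Q,(G,X,T),B,(V,U)))'
Final: (((F,L),((M,J),Y)),(Q,(G,X,T),B,(V,U)));

Answer: (((F,L),((M,J),Y)),(Q,(G,X,T),B,(V,U)));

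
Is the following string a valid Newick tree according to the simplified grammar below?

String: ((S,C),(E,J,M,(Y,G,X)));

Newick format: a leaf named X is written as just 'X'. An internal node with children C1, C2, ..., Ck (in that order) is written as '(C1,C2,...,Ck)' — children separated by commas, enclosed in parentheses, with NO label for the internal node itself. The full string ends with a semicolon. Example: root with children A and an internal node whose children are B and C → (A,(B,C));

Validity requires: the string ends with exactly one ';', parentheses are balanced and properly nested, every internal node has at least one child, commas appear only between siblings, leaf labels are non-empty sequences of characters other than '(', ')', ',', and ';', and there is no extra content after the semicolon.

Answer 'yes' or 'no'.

Answer: yes

Derivation:
Input: ((S,C),(E,J,M,(Y,G,X)));
Paren balance: 4 '(' vs 4 ')' OK
Ends with single ';': True
Full parse: OK
Valid: True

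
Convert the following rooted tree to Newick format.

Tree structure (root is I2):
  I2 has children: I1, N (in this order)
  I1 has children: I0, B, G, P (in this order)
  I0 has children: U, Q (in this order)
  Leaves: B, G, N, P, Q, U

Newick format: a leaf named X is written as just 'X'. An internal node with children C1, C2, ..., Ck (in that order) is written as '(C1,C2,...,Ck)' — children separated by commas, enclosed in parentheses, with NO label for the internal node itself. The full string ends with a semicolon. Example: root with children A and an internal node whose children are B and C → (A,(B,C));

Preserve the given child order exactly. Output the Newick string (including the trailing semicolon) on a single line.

Answer: (((U,Q),B,G,P),N);

Derivation:
internal I2 with children ['I1', 'N']
  internal I1 with children ['I0', 'B', 'G', 'P']
    internal I0 with children ['U', 'Q']
      leaf 'U' → 'U'
      leaf 'Q' → 'Q'
    → '(U,Q)'
    leaf 'B' → 'B'
    leaf 'G' → 'G'
    leaf 'P' → 'P'
  → '((U,Q),B,G,P)'
  leaf 'N' → 'N'
→ '(((U,Q),B,G,P),N)'
Final: (((U,Q),B,G,P),N);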